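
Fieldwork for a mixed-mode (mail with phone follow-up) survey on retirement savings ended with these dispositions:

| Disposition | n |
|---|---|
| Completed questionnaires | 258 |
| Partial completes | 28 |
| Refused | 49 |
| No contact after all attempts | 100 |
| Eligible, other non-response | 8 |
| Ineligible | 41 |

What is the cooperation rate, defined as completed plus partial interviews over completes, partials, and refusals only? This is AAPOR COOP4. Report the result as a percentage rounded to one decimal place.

Numerator → 258 + 28 = 286
Base → 258 + 28 + 49 = 335
COOP4 = 286 / 335 = 0.8537

85.4%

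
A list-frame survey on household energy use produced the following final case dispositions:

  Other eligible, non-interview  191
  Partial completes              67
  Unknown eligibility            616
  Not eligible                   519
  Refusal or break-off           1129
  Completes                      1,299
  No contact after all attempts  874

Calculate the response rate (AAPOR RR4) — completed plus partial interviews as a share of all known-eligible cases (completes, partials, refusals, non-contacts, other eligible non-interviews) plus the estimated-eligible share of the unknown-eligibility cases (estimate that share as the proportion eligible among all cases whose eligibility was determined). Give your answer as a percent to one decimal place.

33.3%

Numerator = 1299 + 67 = 1366
Determined eligible = 1299 + 67 + 1129 + 874 + 191 = 3560
e = 3560 / (3560 + 519) = 3560 / 4079 = 0.8728
Estimated eligible among unknowns = 0.8728 × 616 = 537.64
Denom = 3560 + 537.64 = 4097.64
RR4 = 1366 / 4097.64 = 0.3334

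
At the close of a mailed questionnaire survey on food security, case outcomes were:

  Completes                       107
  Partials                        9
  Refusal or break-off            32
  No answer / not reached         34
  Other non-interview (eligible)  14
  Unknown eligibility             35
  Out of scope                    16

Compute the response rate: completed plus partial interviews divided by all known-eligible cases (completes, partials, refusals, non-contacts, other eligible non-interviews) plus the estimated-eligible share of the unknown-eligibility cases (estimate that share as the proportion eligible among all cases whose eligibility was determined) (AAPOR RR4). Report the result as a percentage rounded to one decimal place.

50.8%

Top: 107 + 9 = 116
Eligible (known): 107 + 9 + 32 + 34 + 14 = 196
e = 196 / (196 + 16) = 196 / 212 = 0.9245
Eligible share of unknowns: 0.9245 × 35 = 32.36
Base: 196 + 32.36 = 228.36
RR4 = 116 / 228.36 = 0.5080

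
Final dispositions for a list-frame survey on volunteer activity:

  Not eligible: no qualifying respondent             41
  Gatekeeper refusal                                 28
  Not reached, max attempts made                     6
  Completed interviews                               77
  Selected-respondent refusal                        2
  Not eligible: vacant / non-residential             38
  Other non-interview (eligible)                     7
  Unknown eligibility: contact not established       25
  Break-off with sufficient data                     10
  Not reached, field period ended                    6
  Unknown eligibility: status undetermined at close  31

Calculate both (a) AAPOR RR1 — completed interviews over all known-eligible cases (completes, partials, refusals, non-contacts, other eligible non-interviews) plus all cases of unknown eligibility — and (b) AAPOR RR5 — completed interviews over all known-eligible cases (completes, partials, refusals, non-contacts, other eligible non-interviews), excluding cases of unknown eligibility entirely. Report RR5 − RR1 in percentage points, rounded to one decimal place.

Refusal or break-off = 28 + 2 = 30
No contact after all attempts = 6 + 6 = 12
Undetermined eligibility = 25 + 31 = 56
Not eligible = 41 + 38 = 79
Numerator → 77
Denominator → 77 + 10 + 30 + 12 + 7 + 56 = 192
RR1 = 77 / 192 = 0.4010
Denominator → 77 + 10 + 30 + 12 + 7 = 136
RR5 = 77 / 136 = 0.5662
Difference = 56.62 − 40.10 = 16.52 percentage points

16.5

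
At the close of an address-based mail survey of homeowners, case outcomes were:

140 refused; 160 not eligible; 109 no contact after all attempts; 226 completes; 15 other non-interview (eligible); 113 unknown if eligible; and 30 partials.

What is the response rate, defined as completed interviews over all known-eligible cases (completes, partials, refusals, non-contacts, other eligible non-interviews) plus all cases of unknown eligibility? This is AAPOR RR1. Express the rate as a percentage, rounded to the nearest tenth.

Top → 226
Denom → 226 + 30 + 140 + 109 + 15 + 113 = 633
RR1 = 226 / 633 = 0.3570

35.7%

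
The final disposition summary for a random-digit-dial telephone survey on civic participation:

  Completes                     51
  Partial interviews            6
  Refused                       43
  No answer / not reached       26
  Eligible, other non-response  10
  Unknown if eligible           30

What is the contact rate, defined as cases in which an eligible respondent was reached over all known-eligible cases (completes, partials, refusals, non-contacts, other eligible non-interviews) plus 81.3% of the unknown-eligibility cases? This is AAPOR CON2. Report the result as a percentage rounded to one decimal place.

68.6%

Numerator → 51 + 6 + 43 + 10 = 110
Determined eligible → 51 + 6 + 43 + 26 + 10 = 136
e × U → 0.8130 × 30 = 24.39
Denominator → 136 + 24.39 = 160.39
CON2 = 110 / 160.39 = 0.6858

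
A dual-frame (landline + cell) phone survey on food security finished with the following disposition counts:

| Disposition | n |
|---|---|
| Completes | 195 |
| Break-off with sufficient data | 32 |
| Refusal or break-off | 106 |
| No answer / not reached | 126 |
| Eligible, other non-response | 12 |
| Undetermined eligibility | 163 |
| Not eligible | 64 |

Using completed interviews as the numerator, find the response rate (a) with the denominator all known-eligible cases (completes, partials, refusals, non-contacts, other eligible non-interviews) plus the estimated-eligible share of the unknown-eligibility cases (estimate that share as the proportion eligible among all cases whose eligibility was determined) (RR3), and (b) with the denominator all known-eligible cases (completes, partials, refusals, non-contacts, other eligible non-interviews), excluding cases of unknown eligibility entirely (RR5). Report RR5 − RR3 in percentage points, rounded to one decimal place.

Numerator = 195
Eligible (known) = 195 + 32 + 106 + 126 + 12 = 471
e = 471 / (471 + 64) = 471 / 535 = 0.8804
Estimated eligible among unknowns = 0.8804 × 163 = 143.51
Denom = 471 + 143.51 = 614.51
RR3 = 195 / 614.51 = 0.3173
Denom = 195 + 32 + 106 + 126 + 12 = 471
RR5 = 195 / 471 = 0.4140
Difference = 41.40 − 31.73 = 9.67 percentage points

9.7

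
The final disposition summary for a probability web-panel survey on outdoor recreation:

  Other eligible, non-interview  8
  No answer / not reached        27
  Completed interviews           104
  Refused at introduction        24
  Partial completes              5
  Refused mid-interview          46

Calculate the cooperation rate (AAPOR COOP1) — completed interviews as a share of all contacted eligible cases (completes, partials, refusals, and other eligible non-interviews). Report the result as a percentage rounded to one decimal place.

55.6%

Refused = 24 + 46 = 70
Numerator = 104
Base = 104 + 5 + 70 + 8 = 187
COOP1 = 104 / 187 = 0.5561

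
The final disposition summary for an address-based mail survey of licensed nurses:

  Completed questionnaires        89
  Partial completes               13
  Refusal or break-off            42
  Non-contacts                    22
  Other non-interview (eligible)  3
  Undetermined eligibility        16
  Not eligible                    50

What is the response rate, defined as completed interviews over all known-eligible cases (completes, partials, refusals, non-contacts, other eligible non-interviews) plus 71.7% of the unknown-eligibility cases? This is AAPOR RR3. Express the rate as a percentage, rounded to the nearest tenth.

49.3%

Numerator: 89
Determined eligible: 89 + 13 + 42 + 22 + 3 = 169
e × U: 0.7170 × 16 = 11.47
Base: 169 + 11.47 = 180.47
RR3 = 89 / 180.47 = 0.4932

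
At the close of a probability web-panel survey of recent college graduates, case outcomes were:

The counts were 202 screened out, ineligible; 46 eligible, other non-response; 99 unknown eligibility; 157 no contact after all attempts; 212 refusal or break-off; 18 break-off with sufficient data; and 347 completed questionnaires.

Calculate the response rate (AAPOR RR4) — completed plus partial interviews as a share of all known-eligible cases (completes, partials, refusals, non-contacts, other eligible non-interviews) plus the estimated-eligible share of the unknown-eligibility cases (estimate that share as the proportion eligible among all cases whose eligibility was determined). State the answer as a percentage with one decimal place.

42.5%

Numerator → 347 + 18 = 365
Known eligible → 347 + 18 + 212 + 157 + 46 = 780
e = 780 / (780 + 202) = 780 / 982 = 0.7943
Estimated eligible among unknowns → 0.7943 × 99 = 78.64
Base → 780 + 78.64 = 858.64
RR4 = 365 / 858.64 = 0.4251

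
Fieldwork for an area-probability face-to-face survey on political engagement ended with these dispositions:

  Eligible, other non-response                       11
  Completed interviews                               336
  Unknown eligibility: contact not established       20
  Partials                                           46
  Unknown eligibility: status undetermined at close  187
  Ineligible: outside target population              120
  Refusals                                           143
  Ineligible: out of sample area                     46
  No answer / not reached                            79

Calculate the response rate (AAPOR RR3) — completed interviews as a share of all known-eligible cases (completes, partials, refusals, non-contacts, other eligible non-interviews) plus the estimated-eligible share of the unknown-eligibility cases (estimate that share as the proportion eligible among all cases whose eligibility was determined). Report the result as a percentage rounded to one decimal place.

Eligibility not determined = 20 + 187 = 207
Not eligible = 120 + 46 = 166
Num → 336
Determined eligible → 336 + 46 + 143 + 79 + 11 = 615
e = 615 / (615 + 166) = 615 / 781 = 0.7875
e × U → 0.7875 × 207 = 163.01
Denominator → 615 + 163.01 = 778.01
RR3 = 336 / 778.01 = 0.4319

43.2%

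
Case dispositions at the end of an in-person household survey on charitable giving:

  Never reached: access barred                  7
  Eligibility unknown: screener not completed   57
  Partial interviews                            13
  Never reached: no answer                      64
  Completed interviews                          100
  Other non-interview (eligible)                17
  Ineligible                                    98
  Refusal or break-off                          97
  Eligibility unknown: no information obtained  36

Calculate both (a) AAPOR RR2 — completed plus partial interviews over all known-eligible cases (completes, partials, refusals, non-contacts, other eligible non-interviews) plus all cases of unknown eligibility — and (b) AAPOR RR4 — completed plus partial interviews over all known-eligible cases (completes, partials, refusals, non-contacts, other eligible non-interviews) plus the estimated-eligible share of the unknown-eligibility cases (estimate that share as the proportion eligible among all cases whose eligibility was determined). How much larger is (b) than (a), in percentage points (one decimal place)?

No contact after all attempts = 64 + 7 = 71
Unknown if eligible = 57 + 36 = 93
Top = 100 + 13 = 113
Denom = 100 + 13 + 97 + 71 + 17 + 93 = 391
RR2 = 113 / 391 = 0.2890
Eligible (known) = 100 + 13 + 97 + 71 + 17 = 298
e = 298 / (298 + 98) = 298 / 396 = 0.7525
e × U = 0.7525 × 93 = 69.98
Denom = 298 + 69.98 = 367.98
RR4 = 113 / 367.98 = 0.3071
Difference = 30.71 − 28.90 = 1.81 percentage points

1.8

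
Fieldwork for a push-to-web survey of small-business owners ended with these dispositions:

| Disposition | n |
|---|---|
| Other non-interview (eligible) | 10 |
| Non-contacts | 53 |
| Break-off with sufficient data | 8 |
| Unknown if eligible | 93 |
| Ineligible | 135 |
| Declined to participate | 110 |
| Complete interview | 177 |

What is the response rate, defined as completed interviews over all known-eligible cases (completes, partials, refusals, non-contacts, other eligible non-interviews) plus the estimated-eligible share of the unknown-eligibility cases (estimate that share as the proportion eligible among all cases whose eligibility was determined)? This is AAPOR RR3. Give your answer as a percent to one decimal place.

Top = 177
Determined eligible = 177 + 8 + 110 + 53 + 10 = 358
e = 358 / (358 + 135) = 358 / 493 = 0.7262
Estimated eligible among unknowns = 0.7262 × 93 = 67.54
Denom = 358 + 67.54 = 425.54
RR3 = 177 / 425.54 = 0.4159

41.6%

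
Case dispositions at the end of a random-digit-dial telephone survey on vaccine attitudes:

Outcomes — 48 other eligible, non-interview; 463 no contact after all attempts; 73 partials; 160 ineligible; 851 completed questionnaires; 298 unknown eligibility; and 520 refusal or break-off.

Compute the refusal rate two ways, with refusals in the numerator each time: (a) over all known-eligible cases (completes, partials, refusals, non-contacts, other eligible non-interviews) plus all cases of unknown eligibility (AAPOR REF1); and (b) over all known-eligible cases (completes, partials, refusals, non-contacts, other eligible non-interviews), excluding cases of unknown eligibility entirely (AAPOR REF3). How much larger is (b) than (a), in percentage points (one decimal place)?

3.5

Num: 520
Base: 851 + 73 + 520 + 463 + 48 + 298 = 2253
REF1 = 520 / 2253 = 0.2308
Base: 851 + 73 + 520 + 463 + 48 = 1955
REF3 = 520 / 1955 = 0.2660
Difference = 26.60 − 23.08 = 3.52 percentage points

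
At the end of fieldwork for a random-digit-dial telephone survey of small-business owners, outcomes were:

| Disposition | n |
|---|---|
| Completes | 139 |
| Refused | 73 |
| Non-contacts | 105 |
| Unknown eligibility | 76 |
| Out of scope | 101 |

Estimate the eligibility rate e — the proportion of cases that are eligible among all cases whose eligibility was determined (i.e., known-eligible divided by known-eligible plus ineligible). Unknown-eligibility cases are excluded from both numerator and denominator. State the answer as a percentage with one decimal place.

Determined eligible = 139 + 73 + 105 = 317
e = 317 / (317 + 101) = 317 / 418 = 0.7584

75.8%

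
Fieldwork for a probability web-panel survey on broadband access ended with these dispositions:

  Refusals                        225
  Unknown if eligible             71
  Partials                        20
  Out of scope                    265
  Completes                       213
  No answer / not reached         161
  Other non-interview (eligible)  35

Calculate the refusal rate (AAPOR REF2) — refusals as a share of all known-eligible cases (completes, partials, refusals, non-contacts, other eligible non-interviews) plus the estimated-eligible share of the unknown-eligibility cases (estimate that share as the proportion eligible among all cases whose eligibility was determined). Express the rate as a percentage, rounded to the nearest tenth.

31.9%

Numerator = 225
Determined eligible = 213 + 20 + 225 + 161 + 35 = 654
e = 654 / (654 + 265) = 654 / 919 = 0.7116
Estimated eligible among unknowns = 0.7116 × 71 = 50.52
Base = 654 + 50.52 = 704.52
REF2 = 225 / 704.52 = 0.3194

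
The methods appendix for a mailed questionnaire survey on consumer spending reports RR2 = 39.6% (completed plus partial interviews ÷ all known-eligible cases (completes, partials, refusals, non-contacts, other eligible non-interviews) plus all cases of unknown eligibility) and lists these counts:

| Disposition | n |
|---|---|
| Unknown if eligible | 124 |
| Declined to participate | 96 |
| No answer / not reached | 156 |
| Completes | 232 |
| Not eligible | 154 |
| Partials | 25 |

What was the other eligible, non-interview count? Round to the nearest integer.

Top = 232 + 25 = 257
RR2 = 257 / D = 0.396
D = 257 / 0.396 = 649.0
Rest of base = 633
other eligible, non-interview = 649.0 − 633 ≈ 16

16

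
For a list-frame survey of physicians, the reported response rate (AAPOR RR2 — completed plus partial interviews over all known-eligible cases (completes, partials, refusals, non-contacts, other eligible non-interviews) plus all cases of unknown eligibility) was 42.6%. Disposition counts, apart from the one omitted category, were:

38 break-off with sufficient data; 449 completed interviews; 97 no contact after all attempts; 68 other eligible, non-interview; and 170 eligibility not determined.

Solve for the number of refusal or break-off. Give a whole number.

Numerator: 449 + 38 = 487
RR2 = 487 / D = 0.426
D = 487 / 0.426 = 1143.2
Remaining denominator categories sum to 822
refusal or break-off = 1143.2 − 822 ≈ 321

321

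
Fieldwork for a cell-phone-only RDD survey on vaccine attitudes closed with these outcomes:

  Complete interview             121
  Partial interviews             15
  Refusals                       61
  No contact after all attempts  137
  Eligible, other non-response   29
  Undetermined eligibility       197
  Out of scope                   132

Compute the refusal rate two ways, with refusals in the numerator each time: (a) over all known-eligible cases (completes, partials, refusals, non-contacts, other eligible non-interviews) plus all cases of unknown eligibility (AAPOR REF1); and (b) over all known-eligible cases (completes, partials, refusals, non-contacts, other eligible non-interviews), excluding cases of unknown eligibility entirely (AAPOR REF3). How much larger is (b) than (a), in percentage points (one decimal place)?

5.9

Numerator → 61
Base → 121 + 15 + 61 + 137 + 29 + 197 = 560
REF1 = 61 / 560 = 0.1089
Base → 121 + 15 + 61 + 137 + 29 = 363
REF3 = 61 / 363 = 0.1680
Difference = 16.80 − 10.89 = 5.91 percentage points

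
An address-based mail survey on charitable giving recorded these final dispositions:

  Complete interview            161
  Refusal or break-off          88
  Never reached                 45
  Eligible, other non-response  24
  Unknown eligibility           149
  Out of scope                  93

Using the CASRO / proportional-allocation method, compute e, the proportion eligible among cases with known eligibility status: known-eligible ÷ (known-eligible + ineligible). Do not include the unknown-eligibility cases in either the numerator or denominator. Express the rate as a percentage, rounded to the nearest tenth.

Known eligible: 161 + 88 + 45 + 24 = 318
e = 318 / (318 + 93) = 318 / 411 = 0.7737

77.4%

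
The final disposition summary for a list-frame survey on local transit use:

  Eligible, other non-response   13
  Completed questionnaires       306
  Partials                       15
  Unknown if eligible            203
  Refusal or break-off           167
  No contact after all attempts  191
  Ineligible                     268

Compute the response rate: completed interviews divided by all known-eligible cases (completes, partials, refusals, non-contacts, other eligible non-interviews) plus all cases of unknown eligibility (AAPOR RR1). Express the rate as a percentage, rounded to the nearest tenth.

34.2%

Top = 306
Denominator = 306 + 15 + 167 + 191 + 13 + 203 = 895
RR1 = 306 / 895 = 0.3419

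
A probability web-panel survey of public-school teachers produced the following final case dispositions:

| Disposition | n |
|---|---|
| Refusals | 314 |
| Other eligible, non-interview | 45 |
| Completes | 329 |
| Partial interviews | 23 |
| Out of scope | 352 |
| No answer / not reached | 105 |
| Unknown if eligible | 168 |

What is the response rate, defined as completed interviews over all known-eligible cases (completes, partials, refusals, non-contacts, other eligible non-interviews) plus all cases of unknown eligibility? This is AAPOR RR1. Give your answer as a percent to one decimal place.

Num = 329
Denominator = 329 + 23 + 314 + 105 + 45 + 168 = 984
RR1 = 329 / 984 = 0.3343

33.4%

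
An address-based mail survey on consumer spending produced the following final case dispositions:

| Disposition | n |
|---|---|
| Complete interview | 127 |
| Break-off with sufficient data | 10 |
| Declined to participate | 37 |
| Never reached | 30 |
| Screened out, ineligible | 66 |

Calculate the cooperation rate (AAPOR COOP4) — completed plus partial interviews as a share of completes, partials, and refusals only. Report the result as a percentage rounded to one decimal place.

78.7%

Numerator: 127 + 10 = 137
Base: 127 + 10 + 37 = 174
COOP4 = 137 / 174 = 0.7874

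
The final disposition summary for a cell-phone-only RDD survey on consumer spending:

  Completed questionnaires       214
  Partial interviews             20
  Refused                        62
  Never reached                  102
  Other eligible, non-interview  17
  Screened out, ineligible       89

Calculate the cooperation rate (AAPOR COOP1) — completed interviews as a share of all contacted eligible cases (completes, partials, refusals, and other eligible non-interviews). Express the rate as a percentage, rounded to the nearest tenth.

Top: 214
Denom: 214 + 20 + 62 + 17 = 313
COOP1 = 214 / 313 = 0.6837

68.4%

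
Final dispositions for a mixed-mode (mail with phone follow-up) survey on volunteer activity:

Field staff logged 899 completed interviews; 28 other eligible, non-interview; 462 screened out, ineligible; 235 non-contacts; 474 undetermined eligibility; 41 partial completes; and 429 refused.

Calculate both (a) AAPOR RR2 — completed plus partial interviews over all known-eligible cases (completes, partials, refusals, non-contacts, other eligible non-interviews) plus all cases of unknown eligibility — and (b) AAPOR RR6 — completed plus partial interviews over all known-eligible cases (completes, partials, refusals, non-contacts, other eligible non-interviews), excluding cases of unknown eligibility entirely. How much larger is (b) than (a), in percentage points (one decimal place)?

Num → 899 + 41 = 940
Denom → 899 + 41 + 429 + 235 + 28 + 474 = 2106
RR2 = 940 / 2106 = 0.4463
Denom → 899 + 41 + 429 + 235 + 28 = 1632
RR6 = 940 / 1632 = 0.5760
Difference = 57.60 − 44.63 = 12.97 percentage points

13.0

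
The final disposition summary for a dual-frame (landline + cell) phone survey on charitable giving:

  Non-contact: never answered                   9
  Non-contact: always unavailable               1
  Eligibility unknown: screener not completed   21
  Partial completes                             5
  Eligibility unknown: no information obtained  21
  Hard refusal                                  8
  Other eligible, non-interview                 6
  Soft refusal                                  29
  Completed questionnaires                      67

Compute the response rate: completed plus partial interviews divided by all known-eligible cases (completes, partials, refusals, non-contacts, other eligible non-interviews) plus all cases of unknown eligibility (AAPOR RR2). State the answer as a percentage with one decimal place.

43.1%

Declined to participate = 8 + 29 = 37
Non-contacts = 9 + 1 = 10
Undetermined eligibility = 21 + 21 = 42
Top = 67 + 5 = 72
Base = 67 + 5 + 37 + 10 + 6 + 42 = 167
RR2 = 72 / 167 = 0.4311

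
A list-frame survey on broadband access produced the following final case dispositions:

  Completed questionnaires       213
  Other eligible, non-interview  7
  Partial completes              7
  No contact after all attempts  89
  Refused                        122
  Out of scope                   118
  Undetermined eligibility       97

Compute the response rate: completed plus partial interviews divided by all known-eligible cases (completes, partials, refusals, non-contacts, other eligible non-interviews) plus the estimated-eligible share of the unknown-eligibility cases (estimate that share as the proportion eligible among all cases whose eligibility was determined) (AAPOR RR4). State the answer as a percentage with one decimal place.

Numerator → 213 + 7 = 220
Known eligible → 213 + 7 + 122 + 89 + 7 = 438
e = 438 / (438 + 118) = 438 / 556 = 0.7878
Eligible share of unknowns → 0.7878 × 97 = 76.42
Denominator → 438 + 76.42 = 514.42
RR4 = 220 / 514.42 = 0.4277

42.8%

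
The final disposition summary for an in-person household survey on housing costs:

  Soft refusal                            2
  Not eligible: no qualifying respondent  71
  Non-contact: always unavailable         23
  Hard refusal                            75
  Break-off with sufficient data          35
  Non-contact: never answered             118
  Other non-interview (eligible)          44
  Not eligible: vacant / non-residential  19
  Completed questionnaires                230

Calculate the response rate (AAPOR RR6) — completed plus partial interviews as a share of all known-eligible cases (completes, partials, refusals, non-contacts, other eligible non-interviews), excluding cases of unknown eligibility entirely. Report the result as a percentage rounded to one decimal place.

Declined to participate = 75 + 2 = 77
Non-contacts = 118 + 23 = 141
Ineligible = 71 + 19 = 90
Numerator → 230 + 35 = 265
Denominator → 230 + 35 + 77 + 141 + 44 = 527
RR6 = 265 / 527 = 0.5028

50.3%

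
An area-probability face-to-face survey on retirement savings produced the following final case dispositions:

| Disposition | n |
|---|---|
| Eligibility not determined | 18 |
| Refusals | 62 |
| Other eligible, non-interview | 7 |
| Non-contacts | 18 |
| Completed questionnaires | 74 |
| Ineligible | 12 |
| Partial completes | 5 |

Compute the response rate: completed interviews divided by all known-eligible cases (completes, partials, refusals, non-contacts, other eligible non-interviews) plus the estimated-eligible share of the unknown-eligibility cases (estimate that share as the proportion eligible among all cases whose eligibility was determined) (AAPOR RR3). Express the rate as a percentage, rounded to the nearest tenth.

40.5%

Numerator: 74
Determined eligible: 74 + 5 + 62 + 18 + 7 = 166
e = 166 / (166 + 12) = 166 / 178 = 0.9326
e × U: 0.9326 × 18 = 16.79
Denominator: 166 + 16.79 = 182.79
RR3 = 74 / 182.79 = 0.4048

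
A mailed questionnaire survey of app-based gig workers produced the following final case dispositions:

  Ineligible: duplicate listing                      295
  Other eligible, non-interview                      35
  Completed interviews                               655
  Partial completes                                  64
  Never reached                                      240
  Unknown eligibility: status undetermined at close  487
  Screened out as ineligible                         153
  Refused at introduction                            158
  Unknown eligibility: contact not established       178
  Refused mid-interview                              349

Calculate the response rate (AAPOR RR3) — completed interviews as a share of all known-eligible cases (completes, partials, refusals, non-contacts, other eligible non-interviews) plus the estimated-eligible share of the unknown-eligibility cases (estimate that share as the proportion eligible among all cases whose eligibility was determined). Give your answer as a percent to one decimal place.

32.5%

Refused = 158 + 349 = 507
Undetermined eligibility = 178 + 487 = 665
Not eligible = 153 + 295 = 448
Top → 655
Eligible (known) → 655 + 64 + 507 + 240 + 35 = 1501
e = 1501 / (1501 + 448) = 1501 / 1949 = 0.7701
Estimated eligible among unknowns → 0.7701 × 665 = 512.12
Denominator → 1501 + 512.12 = 2013.12
RR3 = 655 / 2013.12 = 0.3254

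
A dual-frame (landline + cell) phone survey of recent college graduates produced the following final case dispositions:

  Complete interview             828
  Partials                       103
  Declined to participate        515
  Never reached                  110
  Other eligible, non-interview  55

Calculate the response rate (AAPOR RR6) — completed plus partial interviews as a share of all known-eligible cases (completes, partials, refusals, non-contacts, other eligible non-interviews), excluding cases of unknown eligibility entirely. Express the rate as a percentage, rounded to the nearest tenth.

Num = 828 + 103 = 931
Denom = 828 + 103 + 515 + 110 + 55 = 1611
RR6 = 931 / 1611 = 0.5779

57.8%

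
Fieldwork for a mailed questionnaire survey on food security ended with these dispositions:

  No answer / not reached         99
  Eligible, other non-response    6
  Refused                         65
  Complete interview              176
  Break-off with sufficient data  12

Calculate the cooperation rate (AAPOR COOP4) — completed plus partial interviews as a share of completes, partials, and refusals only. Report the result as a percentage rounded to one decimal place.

74.3%

Num: 176 + 12 = 188
Denominator: 176 + 12 + 65 = 253
COOP4 = 188 / 253 = 0.7431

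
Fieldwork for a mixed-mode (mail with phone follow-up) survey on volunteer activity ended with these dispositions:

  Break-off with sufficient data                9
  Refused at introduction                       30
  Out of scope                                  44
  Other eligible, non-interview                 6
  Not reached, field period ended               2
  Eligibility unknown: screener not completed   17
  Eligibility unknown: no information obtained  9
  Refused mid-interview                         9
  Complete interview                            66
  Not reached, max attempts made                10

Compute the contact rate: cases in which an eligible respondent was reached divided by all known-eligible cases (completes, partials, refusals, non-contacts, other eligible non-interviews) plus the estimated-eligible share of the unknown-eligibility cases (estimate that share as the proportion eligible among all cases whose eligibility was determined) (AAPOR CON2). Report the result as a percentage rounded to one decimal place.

Declined to participate = 30 + 9 = 39
Non-contacts = 2 + 10 = 12
Unknown eligibility = 17 + 9 = 26
Top: 66 + 9 + 39 + 6 = 120
Known eligible: 66 + 9 + 39 + 12 + 6 = 132
e = 132 / (132 + 44) = 132 / 176 = 0.7500
Eligible share of unknowns: 0.7500 × 26 = 19.50
Denom: 132 + 19.50 = 151.50
CON2 = 120 / 151.50 = 0.7921

79.2%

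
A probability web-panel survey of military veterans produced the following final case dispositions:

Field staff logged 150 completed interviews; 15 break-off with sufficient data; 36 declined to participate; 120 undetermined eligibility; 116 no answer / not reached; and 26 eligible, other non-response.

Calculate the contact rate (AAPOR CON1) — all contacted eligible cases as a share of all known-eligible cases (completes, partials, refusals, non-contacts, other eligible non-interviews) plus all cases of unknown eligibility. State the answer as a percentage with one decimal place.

Num → 150 + 15 + 36 + 26 = 227
Denom → 150 + 15 + 36 + 116 + 26 + 120 = 463
CON1 = 227 / 463 = 0.4903

49.0%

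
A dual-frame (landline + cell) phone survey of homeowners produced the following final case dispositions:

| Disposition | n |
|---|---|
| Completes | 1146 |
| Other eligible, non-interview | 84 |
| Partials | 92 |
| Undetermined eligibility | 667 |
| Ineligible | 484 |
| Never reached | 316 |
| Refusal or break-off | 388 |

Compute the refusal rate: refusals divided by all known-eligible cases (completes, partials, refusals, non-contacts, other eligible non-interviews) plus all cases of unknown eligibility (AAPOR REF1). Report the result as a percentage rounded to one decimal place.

14.4%

Num → 388
Base → 1146 + 92 + 388 + 316 + 84 + 667 = 2693
REF1 = 388 / 2693 = 0.1441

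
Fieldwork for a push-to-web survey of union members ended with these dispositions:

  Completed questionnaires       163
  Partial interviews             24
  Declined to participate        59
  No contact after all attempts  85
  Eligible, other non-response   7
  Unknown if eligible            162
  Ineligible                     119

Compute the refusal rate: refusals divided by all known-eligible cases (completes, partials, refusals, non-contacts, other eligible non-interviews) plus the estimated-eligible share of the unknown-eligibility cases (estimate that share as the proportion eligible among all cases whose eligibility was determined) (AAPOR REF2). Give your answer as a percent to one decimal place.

Num → 59
Determined eligible → 163 + 24 + 59 + 85 + 7 = 338
e = 338 / (338 + 119) = 338 / 457 = 0.7396
Estimated eligible among unknowns → 0.7396 × 162 = 119.82
Denominator → 338 + 119.82 = 457.82
REF2 = 59 / 457.82 = 0.1289

12.9%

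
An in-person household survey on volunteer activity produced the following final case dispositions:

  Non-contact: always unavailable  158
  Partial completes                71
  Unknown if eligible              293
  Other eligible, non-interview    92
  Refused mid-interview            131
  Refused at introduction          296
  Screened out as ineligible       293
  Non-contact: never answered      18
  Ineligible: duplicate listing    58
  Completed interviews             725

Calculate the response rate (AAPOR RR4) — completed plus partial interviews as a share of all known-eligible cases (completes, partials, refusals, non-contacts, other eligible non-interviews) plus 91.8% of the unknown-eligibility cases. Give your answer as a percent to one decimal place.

Refusal or break-off = 296 + 131 = 427
No answer / not reached = 18 + 158 = 176
Screened out, ineligible = 293 + 58 = 351
Top: 725 + 71 = 796
Eligible (known): 725 + 71 + 427 + 176 + 92 = 1491
Estimated eligible among unknowns: 0.9180 × 293 = 268.97
Denominator: 1491 + 268.97 = 1759.97
RR4 = 796 / 1759.97 = 0.4523

45.2%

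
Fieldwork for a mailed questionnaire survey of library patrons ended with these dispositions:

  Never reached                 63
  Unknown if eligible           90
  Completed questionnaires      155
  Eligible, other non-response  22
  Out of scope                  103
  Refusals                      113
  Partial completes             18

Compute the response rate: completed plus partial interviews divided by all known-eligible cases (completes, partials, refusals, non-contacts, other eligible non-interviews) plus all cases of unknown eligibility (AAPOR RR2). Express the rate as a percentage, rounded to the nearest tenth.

Top: 155 + 18 = 173
Denominator: 155 + 18 + 113 + 63 + 22 + 90 = 461
RR2 = 173 / 461 = 0.3753

37.5%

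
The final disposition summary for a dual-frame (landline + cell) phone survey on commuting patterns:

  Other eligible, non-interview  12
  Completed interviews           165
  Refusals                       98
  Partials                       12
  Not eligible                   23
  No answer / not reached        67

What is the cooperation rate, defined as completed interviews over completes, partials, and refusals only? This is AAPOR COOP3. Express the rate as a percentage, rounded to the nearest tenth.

60.0%

Num: 165
Denom: 165 + 12 + 98 = 275
COOP3 = 165 / 275 = 0.6000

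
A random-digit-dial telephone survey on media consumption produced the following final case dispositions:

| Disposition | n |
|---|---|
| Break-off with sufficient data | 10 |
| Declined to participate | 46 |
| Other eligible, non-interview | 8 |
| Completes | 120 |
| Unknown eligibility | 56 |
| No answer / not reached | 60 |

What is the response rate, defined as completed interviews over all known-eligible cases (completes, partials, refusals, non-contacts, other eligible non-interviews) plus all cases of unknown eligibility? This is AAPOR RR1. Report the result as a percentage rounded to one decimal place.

Numerator: 120
Denominator: 120 + 10 + 46 + 60 + 8 + 56 = 300
RR1 = 120 / 300 = 0.4000

40.0%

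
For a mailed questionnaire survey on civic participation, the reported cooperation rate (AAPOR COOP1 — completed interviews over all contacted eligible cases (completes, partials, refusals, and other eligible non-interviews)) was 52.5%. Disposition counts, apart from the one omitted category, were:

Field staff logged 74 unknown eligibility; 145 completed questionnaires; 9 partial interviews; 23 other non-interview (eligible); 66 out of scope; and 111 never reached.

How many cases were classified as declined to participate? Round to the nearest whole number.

COOP1 = 145 / D = 0.525
D = 145 / 0.525 = 276.2
Other denominator terms total 177
declined to participate = 276.2 − 177 ≈ 99

99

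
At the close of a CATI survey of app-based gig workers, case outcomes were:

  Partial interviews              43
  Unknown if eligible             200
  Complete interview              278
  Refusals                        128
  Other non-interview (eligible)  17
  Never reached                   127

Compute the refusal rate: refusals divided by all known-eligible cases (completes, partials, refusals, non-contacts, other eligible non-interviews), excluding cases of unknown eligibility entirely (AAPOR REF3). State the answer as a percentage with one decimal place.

21.6%

Top: 128
Denom: 278 + 43 + 128 + 127 + 17 = 593
REF3 = 128 / 593 = 0.2159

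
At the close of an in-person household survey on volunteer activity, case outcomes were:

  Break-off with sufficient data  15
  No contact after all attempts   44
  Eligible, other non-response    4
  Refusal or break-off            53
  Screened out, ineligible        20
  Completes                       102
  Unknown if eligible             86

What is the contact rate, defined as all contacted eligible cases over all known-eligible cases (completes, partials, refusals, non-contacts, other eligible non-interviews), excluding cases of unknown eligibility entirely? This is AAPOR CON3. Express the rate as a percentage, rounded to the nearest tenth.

79.8%

Top → 102 + 15 + 53 + 4 = 174
Denominator → 102 + 15 + 53 + 44 + 4 = 218
CON3 = 174 / 218 = 0.7982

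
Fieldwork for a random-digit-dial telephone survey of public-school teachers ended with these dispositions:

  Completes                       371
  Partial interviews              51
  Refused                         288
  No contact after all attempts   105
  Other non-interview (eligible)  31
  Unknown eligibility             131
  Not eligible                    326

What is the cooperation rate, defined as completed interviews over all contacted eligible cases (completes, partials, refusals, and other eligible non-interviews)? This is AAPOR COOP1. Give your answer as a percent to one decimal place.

50.1%

Numerator → 371
Denominator → 371 + 51 + 288 + 31 = 741
COOP1 = 371 / 741 = 0.5007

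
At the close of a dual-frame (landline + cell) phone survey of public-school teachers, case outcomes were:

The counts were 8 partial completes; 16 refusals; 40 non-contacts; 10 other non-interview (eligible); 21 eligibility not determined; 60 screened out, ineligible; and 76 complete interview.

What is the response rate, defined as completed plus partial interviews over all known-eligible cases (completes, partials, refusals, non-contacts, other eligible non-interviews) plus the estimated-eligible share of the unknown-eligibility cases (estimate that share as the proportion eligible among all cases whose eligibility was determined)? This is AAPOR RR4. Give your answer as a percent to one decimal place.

Top: 76 + 8 = 84
Eligible (known): 76 + 8 + 16 + 40 + 10 = 150
e = 150 / (150 + 60) = 150 / 210 = 0.7143
e × U: 0.7143 × 21 = 15.00
Denom: 150 + 15.00 = 165.00
RR4 = 84 / 165.00 = 0.5091

50.9%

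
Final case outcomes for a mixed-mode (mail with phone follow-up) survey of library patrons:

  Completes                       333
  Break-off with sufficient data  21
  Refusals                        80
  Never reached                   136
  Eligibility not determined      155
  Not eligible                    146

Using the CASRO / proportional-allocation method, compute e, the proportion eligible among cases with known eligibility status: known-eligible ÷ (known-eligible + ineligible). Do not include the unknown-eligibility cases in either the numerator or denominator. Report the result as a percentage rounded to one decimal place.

79.6%

Eligible (known): 333 + 21 + 80 + 136 = 570
e = 570 / (570 + 146) = 570 / 716 = 0.7961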